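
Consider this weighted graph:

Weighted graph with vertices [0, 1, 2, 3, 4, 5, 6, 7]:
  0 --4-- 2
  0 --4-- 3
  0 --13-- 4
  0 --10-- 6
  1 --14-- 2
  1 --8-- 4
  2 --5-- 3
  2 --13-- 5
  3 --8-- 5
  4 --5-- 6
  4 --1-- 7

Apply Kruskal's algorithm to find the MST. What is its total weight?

Applying Kruskal's algorithm (sort edges by weight, add if no cycle):
  Add (4,7) w=1
  Add (0,2) w=4
  Add (0,3) w=4
  Skip (2,3) w=5 (creates cycle)
  Add (4,6) w=5
  Add (1,4) w=8
  Add (3,5) w=8
  Add (0,6) w=10
  Skip (0,4) w=13 (creates cycle)
  Skip (2,5) w=13 (creates cycle)
  Skip (1,2) w=14 (creates cycle)
MST weight = 40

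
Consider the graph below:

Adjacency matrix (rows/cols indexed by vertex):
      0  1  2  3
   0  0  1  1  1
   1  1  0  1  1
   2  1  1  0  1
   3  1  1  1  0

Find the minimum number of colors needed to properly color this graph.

The graph has a maximum clique of size 4 (lower bound on chromatic number).
A valid 4-coloring: {0: 0, 1: 1, 2: 2, 3: 3}.
Chromatic number = 4.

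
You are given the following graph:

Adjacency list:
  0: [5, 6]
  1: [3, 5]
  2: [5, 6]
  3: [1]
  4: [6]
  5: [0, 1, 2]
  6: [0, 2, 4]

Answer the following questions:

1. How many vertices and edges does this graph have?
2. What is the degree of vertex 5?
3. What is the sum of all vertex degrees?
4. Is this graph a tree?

Count: 7 vertices, 7 edges.
Vertex 5 has neighbors [0, 1, 2], degree = 3.
Handshaking lemma: 2 * 7 = 14.
A tree on 7 vertices has 6 edges. This graph has 7 edges (1 extra). Not a tree.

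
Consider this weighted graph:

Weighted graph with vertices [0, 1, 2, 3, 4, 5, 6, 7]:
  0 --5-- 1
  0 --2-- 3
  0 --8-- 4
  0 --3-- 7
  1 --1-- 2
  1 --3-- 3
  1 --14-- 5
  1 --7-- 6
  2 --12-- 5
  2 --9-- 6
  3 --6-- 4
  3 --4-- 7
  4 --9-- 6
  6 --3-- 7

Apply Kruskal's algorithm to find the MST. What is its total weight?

Applying Kruskal's algorithm (sort edges by weight, add if no cycle):
  Add (1,2) w=1
  Add (0,3) w=2
  Add (0,7) w=3
  Add (1,3) w=3
  Add (6,7) w=3
  Skip (3,7) w=4 (creates cycle)
  Skip (0,1) w=5 (creates cycle)
  Add (3,4) w=6
  Skip (1,6) w=7 (creates cycle)
  Skip (0,4) w=8 (creates cycle)
  Skip (2,6) w=9 (creates cycle)
  Skip (4,6) w=9 (creates cycle)
  Add (2,5) w=12
  Skip (1,5) w=14 (creates cycle)
MST weight = 30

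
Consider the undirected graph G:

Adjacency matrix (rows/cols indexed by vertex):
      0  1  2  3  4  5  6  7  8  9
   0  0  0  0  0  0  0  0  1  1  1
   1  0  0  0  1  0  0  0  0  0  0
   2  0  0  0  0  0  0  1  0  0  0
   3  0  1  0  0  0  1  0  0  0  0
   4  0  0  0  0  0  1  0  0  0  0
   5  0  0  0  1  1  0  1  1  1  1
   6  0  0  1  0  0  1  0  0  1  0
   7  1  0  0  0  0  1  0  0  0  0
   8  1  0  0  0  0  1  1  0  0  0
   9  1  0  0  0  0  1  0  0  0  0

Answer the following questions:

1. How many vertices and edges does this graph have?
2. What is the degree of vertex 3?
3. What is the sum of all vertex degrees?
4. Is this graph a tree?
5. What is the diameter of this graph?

Count: 10 vertices, 12 edges.
Vertex 3 has neighbors [1, 5], degree = 2.
Handshaking lemma: 2 * 12 = 24.
A tree on 10 vertices has 9 edges. This graph has 12 edges (3 extra). Not a tree.
Diameter (longest shortest path) = 4.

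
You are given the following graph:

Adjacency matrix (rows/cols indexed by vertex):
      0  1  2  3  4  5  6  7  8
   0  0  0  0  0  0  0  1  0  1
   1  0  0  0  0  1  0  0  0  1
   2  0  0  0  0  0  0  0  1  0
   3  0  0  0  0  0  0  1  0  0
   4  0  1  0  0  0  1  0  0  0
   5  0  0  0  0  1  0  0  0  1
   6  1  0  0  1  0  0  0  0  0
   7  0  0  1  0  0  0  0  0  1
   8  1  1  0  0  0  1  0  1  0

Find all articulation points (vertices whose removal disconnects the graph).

An articulation point is a vertex whose removal disconnects the graph.
Articulation points: [0, 6, 7, 8]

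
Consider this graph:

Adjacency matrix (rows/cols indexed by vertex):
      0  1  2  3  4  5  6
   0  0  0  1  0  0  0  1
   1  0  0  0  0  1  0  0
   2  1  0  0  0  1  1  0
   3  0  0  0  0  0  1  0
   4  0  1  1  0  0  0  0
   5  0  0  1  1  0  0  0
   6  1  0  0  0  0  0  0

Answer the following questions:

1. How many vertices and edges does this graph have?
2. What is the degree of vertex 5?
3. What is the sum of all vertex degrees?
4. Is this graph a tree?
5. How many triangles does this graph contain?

Count: 7 vertices, 6 edges.
Vertex 5 has neighbors [2, 3], degree = 2.
Handshaking lemma: 2 * 6 = 12.
A graph is a tree iff it is connected and has exactly n-1 edges. This graph is connected (all 7 vertices in one component) and has 7-1 = 6 edges. It is a tree.
Number of triangles = 0.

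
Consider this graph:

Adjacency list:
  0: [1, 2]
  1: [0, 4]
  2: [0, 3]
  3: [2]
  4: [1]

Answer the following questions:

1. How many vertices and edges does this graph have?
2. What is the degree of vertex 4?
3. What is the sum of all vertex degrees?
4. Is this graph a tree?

Count: 5 vertices, 4 edges.
Vertex 4 has neighbors [1], degree = 1.
Handshaking lemma: 2 * 4 = 8.
A graph is a tree iff it is connected and has exactly n-1 edges. This graph is connected (all 5 vertices in one component) and has 5-1 = 4 edges. It is a tree.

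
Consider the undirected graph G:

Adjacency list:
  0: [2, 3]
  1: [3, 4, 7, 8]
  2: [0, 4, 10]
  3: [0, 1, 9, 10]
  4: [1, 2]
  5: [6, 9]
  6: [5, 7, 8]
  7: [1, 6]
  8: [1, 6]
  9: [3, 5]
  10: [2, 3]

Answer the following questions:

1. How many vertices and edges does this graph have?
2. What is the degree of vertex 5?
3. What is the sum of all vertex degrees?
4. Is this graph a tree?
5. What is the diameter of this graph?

Count: 11 vertices, 14 edges.
Vertex 5 has neighbors [6, 9], degree = 2.
Handshaking lemma: 2 * 14 = 28.
A tree on 11 vertices has 10 edges. This graph has 14 edges (4 extra). Not a tree.
Diameter (longest shortest path) = 4.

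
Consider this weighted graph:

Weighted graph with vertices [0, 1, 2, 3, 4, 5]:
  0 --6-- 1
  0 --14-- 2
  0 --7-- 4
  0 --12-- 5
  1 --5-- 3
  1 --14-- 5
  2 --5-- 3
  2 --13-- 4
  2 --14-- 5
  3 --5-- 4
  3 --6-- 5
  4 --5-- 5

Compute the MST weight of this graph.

Applying Kruskal's algorithm (sort edges by weight, add if no cycle):
  Add (1,3) w=5
  Add (2,3) w=5
  Add (3,4) w=5
  Add (4,5) w=5
  Add (0,1) w=6
  Skip (3,5) w=6 (creates cycle)
  Skip (0,4) w=7 (creates cycle)
  Skip (0,5) w=12 (creates cycle)
  Skip (2,4) w=13 (creates cycle)
  Skip (0,2) w=14 (creates cycle)
  Skip (1,5) w=14 (creates cycle)
  Skip (2,5) w=14 (creates cycle)
MST weight = 26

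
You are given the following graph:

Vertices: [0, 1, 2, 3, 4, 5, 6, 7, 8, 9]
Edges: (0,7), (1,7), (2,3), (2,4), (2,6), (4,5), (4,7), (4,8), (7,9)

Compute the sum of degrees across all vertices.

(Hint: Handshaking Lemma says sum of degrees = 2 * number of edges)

Count edges: 9 edges.
By Handshaking Lemma: sum of degrees = 2 * 9 = 18.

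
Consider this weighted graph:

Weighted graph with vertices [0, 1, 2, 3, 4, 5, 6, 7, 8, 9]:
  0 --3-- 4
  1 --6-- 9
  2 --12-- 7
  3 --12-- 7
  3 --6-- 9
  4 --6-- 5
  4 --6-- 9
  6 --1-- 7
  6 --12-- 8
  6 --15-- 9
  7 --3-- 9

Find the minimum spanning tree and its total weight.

Applying Kruskal's algorithm (sort edges by weight, add if no cycle):
  Add (6,7) w=1
  Add (0,4) w=3
  Add (7,9) w=3
  Add (1,9) w=6
  Add (3,9) w=6
  Add (4,9) w=6
  Add (4,5) w=6
  Add (2,7) w=12
  Skip (3,7) w=12 (creates cycle)
  Add (6,8) w=12
  Skip (6,9) w=15 (creates cycle)
MST weight = 55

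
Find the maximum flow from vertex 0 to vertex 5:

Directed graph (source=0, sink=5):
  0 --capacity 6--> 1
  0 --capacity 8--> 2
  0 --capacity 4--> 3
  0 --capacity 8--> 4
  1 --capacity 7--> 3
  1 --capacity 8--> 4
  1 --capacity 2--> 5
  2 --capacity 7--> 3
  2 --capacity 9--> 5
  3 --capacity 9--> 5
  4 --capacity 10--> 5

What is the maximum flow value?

Computing max flow:
  Flow on (0->1): 6/6
  Flow on (0->2): 8/8
  Flow on (0->3): 4/4
  Flow on (0->4): 8/8
  Flow on (1->3): 4/7
  Flow on (1->5): 2/2
  Flow on (2->5): 8/9
  Flow on (3->5): 8/9
  Flow on (4->5): 8/10
Maximum flow = 26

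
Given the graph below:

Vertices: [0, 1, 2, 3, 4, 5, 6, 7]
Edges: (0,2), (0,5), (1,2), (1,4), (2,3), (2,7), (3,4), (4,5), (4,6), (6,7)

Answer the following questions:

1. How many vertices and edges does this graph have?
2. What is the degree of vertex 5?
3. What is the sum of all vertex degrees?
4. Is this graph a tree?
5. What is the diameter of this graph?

Count: 8 vertices, 10 edges.
Vertex 5 has neighbors [0, 4], degree = 2.
Handshaking lemma: 2 * 10 = 20.
A tree on 8 vertices has 7 edges. This graph has 10 edges (3 extra). Not a tree.
Diameter (longest shortest path) = 3.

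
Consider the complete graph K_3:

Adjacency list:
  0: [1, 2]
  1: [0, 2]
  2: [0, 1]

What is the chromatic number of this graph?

In K_3, every vertex is adjacent to every other vertex.
Each vertex needs a unique color.
Chromatic number = 3.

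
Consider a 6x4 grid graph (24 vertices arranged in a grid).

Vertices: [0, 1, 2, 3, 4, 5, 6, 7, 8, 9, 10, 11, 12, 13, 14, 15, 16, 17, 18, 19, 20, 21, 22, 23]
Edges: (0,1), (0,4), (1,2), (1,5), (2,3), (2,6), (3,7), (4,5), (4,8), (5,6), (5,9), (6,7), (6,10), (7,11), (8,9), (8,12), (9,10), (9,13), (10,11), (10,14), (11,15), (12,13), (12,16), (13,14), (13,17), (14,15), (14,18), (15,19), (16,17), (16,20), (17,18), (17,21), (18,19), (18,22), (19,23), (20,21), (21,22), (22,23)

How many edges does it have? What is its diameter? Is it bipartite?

A 6x4 grid has 20 vertical edges and 18 horizontal edges.
Total edges = 20 + 18 = 38.
Diameter = (6-1) + (4-1) = 8 (corner to opposite corner).
Grid graphs are bipartite (checkerboard coloring).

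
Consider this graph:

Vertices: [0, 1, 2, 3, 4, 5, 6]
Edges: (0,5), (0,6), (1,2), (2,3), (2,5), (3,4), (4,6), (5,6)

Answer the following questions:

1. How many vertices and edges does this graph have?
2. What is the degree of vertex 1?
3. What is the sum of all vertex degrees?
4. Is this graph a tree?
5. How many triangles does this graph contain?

Count: 7 vertices, 8 edges.
Vertex 1 has neighbors [2], degree = 1.
Handshaking lemma: 2 * 8 = 16.
A tree on 7 vertices has 6 edges. This graph has 8 edges (2 extra). Not a tree.
Number of triangles = 1.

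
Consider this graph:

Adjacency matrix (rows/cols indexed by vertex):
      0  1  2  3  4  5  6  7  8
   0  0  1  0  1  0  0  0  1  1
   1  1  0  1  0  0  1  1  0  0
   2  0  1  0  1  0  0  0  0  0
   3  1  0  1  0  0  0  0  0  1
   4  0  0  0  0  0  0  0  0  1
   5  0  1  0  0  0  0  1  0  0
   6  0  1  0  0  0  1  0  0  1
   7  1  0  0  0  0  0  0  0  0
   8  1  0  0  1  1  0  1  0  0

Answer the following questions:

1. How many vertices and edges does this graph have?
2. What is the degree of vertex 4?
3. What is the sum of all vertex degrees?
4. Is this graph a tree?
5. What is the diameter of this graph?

Count: 9 vertices, 12 edges.
Vertex 4 has neighbors [8], degree = 1.
Handshaking lemma: 2 * 12 = 24.
A tree on 9 vertices has 8 edges. This graph has 12 edges (4 extra). Not a tree.
Diameter (longest shortest path) = 3.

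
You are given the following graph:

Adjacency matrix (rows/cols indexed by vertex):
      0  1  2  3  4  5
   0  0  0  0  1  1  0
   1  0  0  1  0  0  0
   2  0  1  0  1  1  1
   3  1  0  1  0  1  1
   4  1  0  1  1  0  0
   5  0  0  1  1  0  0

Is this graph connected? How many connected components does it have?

Checking connectivity: the graph has 1 connected component(s).
All vertices are reachable from each other. The graph IS connected.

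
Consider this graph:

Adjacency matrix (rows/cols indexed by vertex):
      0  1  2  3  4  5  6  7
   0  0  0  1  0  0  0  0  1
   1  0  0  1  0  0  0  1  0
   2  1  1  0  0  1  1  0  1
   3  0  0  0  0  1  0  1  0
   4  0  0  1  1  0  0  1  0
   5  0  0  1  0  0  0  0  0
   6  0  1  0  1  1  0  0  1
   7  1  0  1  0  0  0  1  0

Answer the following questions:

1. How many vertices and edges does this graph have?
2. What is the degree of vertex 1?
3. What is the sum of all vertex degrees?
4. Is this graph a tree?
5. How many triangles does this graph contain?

Count: 8 vertices, 11 edges.
Vertex 1 has neighbors [2, 6], degree = 2.
Handshaking lemma: 2 * 11 = 22.
A tree on 8 vertices has 7 edges. This graph has 11 edges (4 extra). Not a tree.
Number of triangles = 2.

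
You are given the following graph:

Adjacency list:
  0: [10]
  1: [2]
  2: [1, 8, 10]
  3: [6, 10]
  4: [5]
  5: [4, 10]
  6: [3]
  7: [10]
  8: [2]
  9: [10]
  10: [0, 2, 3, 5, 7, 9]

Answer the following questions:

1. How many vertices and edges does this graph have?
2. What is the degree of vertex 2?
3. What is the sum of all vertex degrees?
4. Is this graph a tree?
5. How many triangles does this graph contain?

Count: 11 vertices, 10 edges.
Vertex 2 has neighbors [1, 8, 10], degree = 3.
Handshaking lemma: 2 * 10 = 20.
A graph is a tree iff it is connected and has exactly n-1 edges. This graph is connected (all 11 vertices in one component) and has 11-1 = 10 edges. It is a tree.
Number of triangles = 0.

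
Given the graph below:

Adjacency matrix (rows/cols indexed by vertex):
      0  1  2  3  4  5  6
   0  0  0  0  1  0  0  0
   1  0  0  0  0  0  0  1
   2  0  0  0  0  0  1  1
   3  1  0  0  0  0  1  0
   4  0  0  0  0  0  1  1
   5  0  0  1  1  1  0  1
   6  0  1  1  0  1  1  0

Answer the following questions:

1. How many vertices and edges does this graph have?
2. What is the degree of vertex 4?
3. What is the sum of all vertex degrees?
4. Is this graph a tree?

Count: 7 vertices, 8 edges.
Vertex 4 has neighbors [5, 6], degree = 2.
Handshaking lemma: 2 * 8 = 16.
A tree on 7 vertices has 6 edges. This graph has 8 edges (2 extra). Not a tree.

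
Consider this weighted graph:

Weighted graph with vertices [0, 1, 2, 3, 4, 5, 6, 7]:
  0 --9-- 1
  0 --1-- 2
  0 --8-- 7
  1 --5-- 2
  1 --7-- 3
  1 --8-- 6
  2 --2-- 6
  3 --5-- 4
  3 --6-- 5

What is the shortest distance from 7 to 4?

Using Dijkstra's algorithm from vertex 7:
Shortest path: 7 -> 0 -> 2 -> 1 -> 3 -> 4
Total weight: 8 + 1 + 5 + 7 + 5 = 26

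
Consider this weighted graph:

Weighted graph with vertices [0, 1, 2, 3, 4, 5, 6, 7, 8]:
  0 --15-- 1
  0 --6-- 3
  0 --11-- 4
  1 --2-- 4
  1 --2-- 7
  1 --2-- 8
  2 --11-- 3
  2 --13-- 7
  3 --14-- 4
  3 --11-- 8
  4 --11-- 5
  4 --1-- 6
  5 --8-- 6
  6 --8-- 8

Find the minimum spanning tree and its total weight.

Applying Kruskal's algorithm (sort edges by weight, add if no cycle):
  Add (4,6) w=1
  Add (1,8) w=2
  Add (1,4) w=2
  Add (1,7) w=2
  Add (0,3) w=6
  Add (5,6) w=8
  Skip (6,8) w=8 (creates cycle)
  Add (0,4) w=11
  Add (2,3) w=11
  Skip (3,8) w=11 (creates cycle)
  Skip (4,5) w=11 (creates cycle)
  Skip (2,7) w=13 (creates cycle)
  Skip (3,4) w=14 (creates cycle)
  Skip (0,1) w=15 (creates cycle)
MST weight = 43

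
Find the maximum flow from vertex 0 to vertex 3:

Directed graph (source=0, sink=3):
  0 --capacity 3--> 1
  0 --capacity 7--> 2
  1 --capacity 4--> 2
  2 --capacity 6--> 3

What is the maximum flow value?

Computing max flow:
  Flow on (0->1): 3/3
  Flow on (0->2): 3/7
  Flow on (1->2): 3/4
  Flow on (2->3): 6/6
Maximum flow = 6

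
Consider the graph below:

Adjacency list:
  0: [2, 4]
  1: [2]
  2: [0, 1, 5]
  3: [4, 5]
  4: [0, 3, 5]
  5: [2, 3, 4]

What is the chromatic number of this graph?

The graph has a maximum clique of size 3 (lower bound on chromatic number).
A valid 3-coloring: {0: 1, 1: 1, 2: 0, 3: 2, 4: 0, 5: 1}.
Chromatic number = 3.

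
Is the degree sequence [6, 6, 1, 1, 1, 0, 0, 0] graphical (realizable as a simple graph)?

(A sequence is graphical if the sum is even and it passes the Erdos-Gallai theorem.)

Sum of degrees = 15. Sum is odd, so the sequence is NOT graphical.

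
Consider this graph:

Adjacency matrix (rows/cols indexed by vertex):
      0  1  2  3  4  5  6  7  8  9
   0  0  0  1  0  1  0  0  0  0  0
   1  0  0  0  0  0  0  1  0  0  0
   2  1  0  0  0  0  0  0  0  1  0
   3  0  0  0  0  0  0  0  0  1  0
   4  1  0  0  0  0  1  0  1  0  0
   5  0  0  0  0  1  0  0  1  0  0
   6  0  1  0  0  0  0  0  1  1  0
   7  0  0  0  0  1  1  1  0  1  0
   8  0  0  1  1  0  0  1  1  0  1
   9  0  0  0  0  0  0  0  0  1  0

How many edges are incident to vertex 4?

Vertex 4 has neighbors [0, 5, 7], so deg(4) = 3.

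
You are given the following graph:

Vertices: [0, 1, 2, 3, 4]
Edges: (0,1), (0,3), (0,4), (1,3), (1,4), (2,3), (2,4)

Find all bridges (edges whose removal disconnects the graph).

No bridges found. The graph is 2-edge-connected (no single edge removal disconnects it).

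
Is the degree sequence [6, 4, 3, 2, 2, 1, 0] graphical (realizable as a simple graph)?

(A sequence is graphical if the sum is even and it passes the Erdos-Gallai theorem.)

Sum of degrees = 18. Sum is even but fails Erdos-Gallai. The sequence is NOT graphical.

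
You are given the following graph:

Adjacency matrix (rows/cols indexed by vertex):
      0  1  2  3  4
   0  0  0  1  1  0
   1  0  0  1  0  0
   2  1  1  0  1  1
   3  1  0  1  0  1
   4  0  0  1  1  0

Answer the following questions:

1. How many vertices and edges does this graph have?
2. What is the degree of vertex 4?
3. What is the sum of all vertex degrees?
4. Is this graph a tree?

Count: 5 vertices, 6 edges.
Vertex 4 has neighbors [2, 3], degree = 2.
Handshaking lemma: 2 * 6 = 12.
A tree on 5 vertices has 4 edges. This graph has 6 edges (2 extra). Not a tree.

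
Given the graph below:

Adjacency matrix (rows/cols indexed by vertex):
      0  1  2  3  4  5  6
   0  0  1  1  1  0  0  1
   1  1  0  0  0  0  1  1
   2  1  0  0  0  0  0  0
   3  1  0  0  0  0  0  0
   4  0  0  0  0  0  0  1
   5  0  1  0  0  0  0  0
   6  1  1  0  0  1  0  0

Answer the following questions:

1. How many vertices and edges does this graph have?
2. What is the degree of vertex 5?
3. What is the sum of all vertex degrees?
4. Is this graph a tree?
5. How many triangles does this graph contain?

Count: 7 vertices, 7 edges.
Vertex 5 has neighbors [1], degree = 1.
Handshaking lemma: 2 * 7 = 14.
A tree on 7 vertices has 6 edges. This graph has 7 edges (1 extra). Not a tree.
Number of triangles = 1.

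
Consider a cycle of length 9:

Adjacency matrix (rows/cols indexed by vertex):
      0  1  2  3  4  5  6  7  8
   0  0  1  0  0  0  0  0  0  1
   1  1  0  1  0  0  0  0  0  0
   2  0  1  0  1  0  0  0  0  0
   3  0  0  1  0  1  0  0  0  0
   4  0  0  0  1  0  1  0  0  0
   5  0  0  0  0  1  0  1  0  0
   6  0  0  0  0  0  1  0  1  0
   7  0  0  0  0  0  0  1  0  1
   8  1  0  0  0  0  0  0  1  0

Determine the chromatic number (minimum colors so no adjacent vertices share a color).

This is an odd cycle (C_9). Odd cycles are not bipartite (any 2-coloring forces two adjacent vertices to match), and 3 colors suffice.
Chromatic number = 3.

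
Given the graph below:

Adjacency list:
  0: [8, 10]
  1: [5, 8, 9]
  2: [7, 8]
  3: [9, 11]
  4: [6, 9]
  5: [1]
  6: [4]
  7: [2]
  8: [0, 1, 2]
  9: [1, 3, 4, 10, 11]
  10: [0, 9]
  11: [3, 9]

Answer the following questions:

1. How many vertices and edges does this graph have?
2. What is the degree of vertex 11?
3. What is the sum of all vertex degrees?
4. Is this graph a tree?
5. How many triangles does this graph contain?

Count: 12 vertices, 13 edges.
Vertex 11 has neighbors [3, 9], degree = 2.
Handshaking lemma: 2 * 13 = 26.
A tree on 12 vertices has 11 edges. This graph has 13 edges (2 extra). Not a tree.
Number of triangles = 1.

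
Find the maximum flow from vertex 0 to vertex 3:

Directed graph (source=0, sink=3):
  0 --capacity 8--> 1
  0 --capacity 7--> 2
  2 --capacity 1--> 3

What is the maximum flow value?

Computing max flow:
  Flow on (0->2): 1/7
  Flow on (2->3): 1/1
Maximum flow = 1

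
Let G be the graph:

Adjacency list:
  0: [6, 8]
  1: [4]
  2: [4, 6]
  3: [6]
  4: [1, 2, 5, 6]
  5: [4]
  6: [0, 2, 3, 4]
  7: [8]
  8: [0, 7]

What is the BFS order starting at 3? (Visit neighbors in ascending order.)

BFS from vertex 3 (neighbors processed in ascending order):
Visit order: 3, 6, 0, 2, 4, 8, 1, 5, 7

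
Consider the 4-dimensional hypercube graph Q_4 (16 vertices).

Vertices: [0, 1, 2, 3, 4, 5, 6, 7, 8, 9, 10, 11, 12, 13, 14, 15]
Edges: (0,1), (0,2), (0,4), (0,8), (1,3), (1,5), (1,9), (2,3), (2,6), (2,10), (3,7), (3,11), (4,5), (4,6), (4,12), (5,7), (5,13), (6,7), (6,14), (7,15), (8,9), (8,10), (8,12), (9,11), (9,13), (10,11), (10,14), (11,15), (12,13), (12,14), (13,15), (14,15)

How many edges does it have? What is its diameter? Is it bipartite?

The 4-dimensional hypercube Q_4 has 16 vertices and each vertex has degree 4.
Total edges = 16 * 4 / 2 = 32.
Diameter = 4 (max Hamming distance between binary labels).
Hypercubes are bipartite (partition by parity of binary representation).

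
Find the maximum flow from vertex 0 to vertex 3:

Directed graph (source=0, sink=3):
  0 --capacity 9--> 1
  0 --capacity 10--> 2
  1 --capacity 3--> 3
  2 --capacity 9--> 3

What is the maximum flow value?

Computing max flow:
  Flow on (0->1): 3/9
  Flow on (0->2): 9/10
  Flow on (1->3): 3/3
  Flow on (2->3): 9/9
Maximum flow = 12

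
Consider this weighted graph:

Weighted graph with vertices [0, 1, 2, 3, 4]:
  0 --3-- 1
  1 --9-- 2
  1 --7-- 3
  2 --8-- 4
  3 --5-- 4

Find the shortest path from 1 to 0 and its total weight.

Using Dijkstra's algorithm from vertex 1:
Shortest path: 1 -> 0
Total weight: 3 = 3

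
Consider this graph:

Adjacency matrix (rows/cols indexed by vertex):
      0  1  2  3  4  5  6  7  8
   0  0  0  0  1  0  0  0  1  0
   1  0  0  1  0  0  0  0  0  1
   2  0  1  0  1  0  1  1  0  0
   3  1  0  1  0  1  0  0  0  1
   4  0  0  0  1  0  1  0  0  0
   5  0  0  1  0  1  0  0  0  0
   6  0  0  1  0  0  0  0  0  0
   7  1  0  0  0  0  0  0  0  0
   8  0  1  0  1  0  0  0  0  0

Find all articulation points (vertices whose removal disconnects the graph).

An articulation point is a vertex whose removal disconnects the graph.
Articulation points: [0, 2, 3]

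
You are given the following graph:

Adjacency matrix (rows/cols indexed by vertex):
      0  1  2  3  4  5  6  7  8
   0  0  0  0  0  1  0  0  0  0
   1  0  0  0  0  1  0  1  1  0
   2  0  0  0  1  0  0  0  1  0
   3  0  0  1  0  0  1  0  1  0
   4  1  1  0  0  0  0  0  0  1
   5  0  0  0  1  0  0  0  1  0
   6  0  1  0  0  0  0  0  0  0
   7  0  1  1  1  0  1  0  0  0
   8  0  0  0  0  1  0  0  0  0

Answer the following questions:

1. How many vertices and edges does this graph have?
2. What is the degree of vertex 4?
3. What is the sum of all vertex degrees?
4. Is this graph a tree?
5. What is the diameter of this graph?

Count: 9 vertices, 10 edges.
Vertex 4 has neighbors [0, 1, 8], degree = 3.
Handshaking lemma: 2 * 10 = 20.
A tree on 9 vertices has 8 edges. This graph has 10 edges (2 extra). Not a tree.
Diameter (longest shortest path) = 4.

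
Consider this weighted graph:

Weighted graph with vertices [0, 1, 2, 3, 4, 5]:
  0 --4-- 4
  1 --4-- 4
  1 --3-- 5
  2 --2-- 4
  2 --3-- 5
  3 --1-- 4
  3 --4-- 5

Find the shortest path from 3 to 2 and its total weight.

Using Dijkstra's algorithm from vertex 3:
Shortest path: 3 -> 4 -> 2
Total weight: 1 + 2 = 3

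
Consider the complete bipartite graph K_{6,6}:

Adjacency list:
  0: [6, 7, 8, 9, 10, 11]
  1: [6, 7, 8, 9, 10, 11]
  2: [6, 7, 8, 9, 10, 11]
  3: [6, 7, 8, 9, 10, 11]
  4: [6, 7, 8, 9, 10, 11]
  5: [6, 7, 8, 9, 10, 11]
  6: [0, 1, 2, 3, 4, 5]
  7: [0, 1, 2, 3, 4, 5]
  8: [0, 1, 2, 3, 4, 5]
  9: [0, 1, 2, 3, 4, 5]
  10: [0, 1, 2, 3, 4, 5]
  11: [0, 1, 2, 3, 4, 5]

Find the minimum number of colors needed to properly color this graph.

K_{6,6} is bipartite: vertices split into two independent sets of size 6 and 6.
Color one set 0, the other 1. No adjacent vertices share a color.
Chromatic number = 2.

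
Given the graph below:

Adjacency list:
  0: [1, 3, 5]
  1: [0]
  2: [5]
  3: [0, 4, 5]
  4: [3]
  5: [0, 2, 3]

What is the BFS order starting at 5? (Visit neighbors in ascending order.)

BFS from vertex 5 (neighbors processed in ascending order):
Visit order: 5, 0, 2, 3, 1, 4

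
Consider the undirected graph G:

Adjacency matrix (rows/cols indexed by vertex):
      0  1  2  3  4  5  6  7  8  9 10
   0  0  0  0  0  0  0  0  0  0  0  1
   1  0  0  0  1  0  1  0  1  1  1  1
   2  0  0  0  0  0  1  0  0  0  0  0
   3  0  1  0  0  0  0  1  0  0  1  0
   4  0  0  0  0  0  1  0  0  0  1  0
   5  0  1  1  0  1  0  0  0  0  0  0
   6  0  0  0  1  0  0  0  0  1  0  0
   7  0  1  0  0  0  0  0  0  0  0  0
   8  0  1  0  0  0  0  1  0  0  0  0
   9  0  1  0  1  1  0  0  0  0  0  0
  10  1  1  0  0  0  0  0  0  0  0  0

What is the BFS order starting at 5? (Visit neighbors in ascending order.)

BFS from vertex 5 (neighbors processed in ascending order):
Visit order: 5, 1, 2, 4, 3, 7, 8, 9, 10, 6, 0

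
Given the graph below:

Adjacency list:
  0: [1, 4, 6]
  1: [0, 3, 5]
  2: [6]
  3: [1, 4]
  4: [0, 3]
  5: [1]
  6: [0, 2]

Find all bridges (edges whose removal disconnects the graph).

A bridge is an edge whose removal increases the number of connected components.
Bridges found: (0,6), (1,5), (2,6)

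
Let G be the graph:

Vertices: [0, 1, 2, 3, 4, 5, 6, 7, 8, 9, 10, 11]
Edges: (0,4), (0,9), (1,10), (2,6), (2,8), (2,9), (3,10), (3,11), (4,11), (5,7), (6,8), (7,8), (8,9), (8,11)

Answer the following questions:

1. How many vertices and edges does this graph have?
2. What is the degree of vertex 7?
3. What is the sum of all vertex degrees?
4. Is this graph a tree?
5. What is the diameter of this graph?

Count: 12 vertices, 14 edges.
Vertex 7 has neighbors [5, 8], degree = 2.
Handshaking lemma: 2 * 14 = 28.
A tree on 12 vertices has 11 edges. This graph has 14 edges (3 extra). Not a tree.
Diameter (longest shortest path) = 6.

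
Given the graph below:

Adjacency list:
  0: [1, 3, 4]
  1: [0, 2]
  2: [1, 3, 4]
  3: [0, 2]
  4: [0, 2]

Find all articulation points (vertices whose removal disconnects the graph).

No articulation points. The graph is biconnected.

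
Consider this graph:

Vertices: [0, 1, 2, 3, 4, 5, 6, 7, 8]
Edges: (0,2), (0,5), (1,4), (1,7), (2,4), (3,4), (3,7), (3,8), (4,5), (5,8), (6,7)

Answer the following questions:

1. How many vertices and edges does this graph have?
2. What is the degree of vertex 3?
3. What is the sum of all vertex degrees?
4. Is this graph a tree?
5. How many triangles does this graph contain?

Count: 9 vertices, 11 edges.
Vertex 3 has neighbors [4, 7, 8], degree = 3.
Handshaking lemma: 2 * 11 = 22.
A tree on 9 vertices has 8 edges. This graph has 11 edges (3 extra). Not a tree.
Number of triangles = 0.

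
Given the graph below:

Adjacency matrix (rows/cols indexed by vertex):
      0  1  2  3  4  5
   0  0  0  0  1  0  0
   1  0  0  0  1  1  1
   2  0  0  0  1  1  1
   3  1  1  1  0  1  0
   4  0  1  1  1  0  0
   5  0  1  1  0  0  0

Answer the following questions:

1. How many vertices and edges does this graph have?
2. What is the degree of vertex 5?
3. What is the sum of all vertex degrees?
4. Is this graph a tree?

Count: 6 vertices, 8 edges.
Vertex 5 has neighbors [1, 2], degree = 2.
Handshaking lemma: 2 * 8 = 16.
A tree on 6 vertices has 5 edges. This graph has 8 edges (3 extra). Not a tree.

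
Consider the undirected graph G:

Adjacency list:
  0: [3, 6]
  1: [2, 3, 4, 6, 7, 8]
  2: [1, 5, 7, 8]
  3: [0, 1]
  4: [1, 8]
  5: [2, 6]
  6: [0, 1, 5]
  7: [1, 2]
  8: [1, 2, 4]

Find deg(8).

Vertex 8 has neighbors [1, 2, 4], so deg(8) = 3.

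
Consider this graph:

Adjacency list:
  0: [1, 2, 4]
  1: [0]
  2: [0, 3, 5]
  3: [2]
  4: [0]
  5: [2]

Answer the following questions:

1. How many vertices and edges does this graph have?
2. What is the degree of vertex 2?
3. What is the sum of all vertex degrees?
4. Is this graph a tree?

Count: 6 vertices, 5 edges.
Vertex 2 has neighbors [0, 3, 5], degree = 3.
Handshaking lemma: 2 * 5 = 10.
A graph is a tree iff it is connected and has exactly n-1 edges. This graph is connected (all 6 vertices in one component) and has 6-1 = 5 edges. It is a tree.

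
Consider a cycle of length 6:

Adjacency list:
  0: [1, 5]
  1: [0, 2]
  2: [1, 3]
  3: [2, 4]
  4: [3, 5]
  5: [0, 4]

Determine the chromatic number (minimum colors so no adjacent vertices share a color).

This is an even cycle (C_6). Even cycles are bipartite.
Chromatic number = 2.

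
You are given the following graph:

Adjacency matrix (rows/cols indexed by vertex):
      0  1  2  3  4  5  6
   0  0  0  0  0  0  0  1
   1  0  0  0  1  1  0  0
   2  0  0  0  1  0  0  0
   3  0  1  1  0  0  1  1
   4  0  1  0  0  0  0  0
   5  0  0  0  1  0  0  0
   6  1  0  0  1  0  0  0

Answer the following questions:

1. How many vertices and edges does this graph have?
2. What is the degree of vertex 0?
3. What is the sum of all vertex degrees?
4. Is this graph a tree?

Count: 7 vertices, 6 edges.
Vertex 0 has neighbors [6], degree = 1.
Handshaking lemma: 2 * 6 = 12.
A graph is a tree iff it is connected and has exactly n-1 edges. This graph is connected (all 7 vertices in one component) and has 7-1 = 6 edges. It is a tree.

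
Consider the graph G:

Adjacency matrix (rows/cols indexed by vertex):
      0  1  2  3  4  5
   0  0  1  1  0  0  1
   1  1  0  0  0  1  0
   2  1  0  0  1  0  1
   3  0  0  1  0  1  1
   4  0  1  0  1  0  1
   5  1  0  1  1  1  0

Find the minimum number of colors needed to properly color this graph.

The graph has a maximum clique of size 3 (lower bound on chromatic number).
A valid 3-coloring: {0: 1, 1: 0, 2: 2, 3: 1, 4: 2, 5: 0}.
Chromatic number = 3.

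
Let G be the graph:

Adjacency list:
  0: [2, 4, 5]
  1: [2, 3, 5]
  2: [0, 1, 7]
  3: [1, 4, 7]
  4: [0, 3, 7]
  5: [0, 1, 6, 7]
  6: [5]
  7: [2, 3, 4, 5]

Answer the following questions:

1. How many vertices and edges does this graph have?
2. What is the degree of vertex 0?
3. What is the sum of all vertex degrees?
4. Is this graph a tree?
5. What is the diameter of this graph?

Count: 8 vertices, 12 edges.
Vertex 0 has neighbors [2, 4, 5], degree = 3.
Handshaking lemma: 2 * 12 = 24.
A tree on 8 vertices has 7 edges. This graph has 12 edges (5 extra). Not a tree.
Diameter (longest shortest path) = 3.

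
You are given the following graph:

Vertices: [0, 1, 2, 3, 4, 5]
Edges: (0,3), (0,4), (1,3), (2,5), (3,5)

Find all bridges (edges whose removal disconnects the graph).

A bridge is an edge whose removal increases the number of connected components.
Bridges found: (0,3), (0,4), (1,3), (2,5), (3,5)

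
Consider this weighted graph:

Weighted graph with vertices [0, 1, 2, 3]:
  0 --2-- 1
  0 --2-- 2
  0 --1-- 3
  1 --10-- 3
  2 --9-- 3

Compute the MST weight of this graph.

Applying Kruskal's algorithm (sort edges by weight, add if no cycle):
  Add (0,3) w=1
  Add (0,2) w=2
  Add (0,1) w=2
  Skip (2,3) w=9 (creates cycle)
  Skip (1,3) w=10 (creates cycle)
MST weight = 5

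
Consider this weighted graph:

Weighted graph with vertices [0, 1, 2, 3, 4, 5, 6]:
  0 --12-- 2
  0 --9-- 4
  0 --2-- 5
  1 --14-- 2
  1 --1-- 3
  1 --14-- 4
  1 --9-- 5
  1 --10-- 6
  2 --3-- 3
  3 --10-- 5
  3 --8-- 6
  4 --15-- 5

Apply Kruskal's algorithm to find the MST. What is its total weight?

Applying Kruskal's algorithm (sort edges by weight, add if no cycle):
  Add (1,3) w=1
  Add (0,5) w=2
  Add (2,3) w=3
  Add (3,6) w=8
  Add (0,4) w=9
  Add (1,5) w=9
  Skip (1,6) w=10 (creates cycle)
  Skip (3,5) w=10 (creates cycle)
  Skip (0,2) w=12 (creates cycle)
  Skip (1,2) w=14 (creates cycle)
  Skip (1,4) w=14 (creates cycle)
  Skip (4,5) w=15 (creates cycle)
MST weight = 32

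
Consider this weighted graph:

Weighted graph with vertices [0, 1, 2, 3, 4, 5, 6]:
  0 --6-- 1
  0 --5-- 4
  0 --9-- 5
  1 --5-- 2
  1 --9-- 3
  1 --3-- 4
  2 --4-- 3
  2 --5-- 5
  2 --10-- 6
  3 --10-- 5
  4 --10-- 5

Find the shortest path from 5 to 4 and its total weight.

Using Dijkstra's algorithm from vertex 5:
Shortest path: 5 -> 4
Total weight: 10 = 10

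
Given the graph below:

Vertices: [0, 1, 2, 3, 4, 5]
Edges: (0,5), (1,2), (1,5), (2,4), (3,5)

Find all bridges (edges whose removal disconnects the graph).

A bridge is an edge whose removal increases the number of connected components.
Bridges found: (0,5), (1,2), (1,5), (2,4), (3,5)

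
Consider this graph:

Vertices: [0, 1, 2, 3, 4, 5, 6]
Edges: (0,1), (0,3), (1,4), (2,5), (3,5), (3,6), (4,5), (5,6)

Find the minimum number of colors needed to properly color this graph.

The graph has a maximum clique of size 3 (lower bound on chromatic number).
A valid 3-coloring: {0: 0, 1: 1, 2: 1, 3: 1, 4: 2, 5: 0, 6: 2}.
Chromatic number = 3.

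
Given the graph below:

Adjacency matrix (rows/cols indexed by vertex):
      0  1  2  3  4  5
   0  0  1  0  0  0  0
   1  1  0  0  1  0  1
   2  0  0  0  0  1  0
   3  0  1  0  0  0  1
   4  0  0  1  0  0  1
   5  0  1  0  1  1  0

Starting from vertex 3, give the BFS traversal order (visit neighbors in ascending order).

BFS from vertex 3 (neighbors processed in ascending order):
Visit order: 3, 1, 5, 0, 4, 2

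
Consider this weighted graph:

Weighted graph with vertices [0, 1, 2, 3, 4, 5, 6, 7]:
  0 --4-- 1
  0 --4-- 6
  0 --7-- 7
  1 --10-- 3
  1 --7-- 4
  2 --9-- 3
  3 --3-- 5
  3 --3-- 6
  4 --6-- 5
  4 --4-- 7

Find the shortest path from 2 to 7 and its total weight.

Using Dijkstra's algorithm from vertex 2:
Shortest path: 2 -> 3 -> 5 -> 4 -> 7
Total weight: 9 + 3 + 6 + 4 = 22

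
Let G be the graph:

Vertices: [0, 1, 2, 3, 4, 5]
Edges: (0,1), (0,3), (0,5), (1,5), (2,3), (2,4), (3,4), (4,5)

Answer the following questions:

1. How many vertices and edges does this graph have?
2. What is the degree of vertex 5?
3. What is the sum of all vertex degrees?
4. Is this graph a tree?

Count: 6 vertices, 8 edges.
Vertex 5 has neighbors [0, 1, 4], degree = 3.
Handshaking lemma: 2 * 8 = 16.
A tree on 6 vertices has 5 edges. This graph has 8 edges (3 extra). Not a tree.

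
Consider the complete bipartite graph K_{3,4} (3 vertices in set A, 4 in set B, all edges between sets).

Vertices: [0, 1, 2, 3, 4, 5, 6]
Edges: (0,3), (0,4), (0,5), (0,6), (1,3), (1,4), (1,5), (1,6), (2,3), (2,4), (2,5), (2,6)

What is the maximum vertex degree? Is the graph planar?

Set-A vertices have degree 4; set-B vertices have degree 3. Maximum degree = max(3,4) = 4.
K_{3,4} contains K_{3,3} as a subgraph (since both sides have >= 3 vertices); by Kuratowski's theorem it is not planar.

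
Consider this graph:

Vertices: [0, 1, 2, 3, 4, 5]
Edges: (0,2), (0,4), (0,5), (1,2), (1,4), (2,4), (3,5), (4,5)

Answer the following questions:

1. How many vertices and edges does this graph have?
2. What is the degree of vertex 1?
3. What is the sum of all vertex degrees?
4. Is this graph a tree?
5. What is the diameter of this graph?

Count: 6 vertices, 8 edges.
Vertex 1 has neighbors [2, 4], degree = 2.
Handshaking lemma: 2 * 8 = 16.
A tree on 6 vertices has 5 edges. This graph has 8 edges (3 extra). Not a tree.
Diameter (longest shortest path) = 3.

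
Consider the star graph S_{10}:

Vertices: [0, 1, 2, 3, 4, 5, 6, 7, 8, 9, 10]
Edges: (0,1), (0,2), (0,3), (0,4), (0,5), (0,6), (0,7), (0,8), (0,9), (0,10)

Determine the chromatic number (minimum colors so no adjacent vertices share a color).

S_{10} has one hub adjacent to 10 leaves; leaves are pairwise non-adjacent.
Color the hub 0 and every leaf 1.
Chromatic number = 2.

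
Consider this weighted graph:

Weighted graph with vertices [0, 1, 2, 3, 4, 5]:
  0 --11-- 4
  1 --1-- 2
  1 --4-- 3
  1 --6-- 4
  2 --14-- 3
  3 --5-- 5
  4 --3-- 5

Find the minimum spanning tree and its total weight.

Applying Kruskal's algorithm (sort edges by weight, add if no cycle):
  Add (1,2) w=1
  Add (4,5) w=3
  Add (1,3) w=4
  Add (3,5) w=5
  Skip (1,4) w=6 (creates cycle)
  Add (0,4) w=11
  Skip (2,3) w=14 (creates cycle)
MST weight = 24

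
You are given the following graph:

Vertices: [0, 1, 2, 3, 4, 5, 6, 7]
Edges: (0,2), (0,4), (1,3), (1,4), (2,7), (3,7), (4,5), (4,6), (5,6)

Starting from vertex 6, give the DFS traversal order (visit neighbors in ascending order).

DFS from vertex 6 (neighbors processed in ascending order):
Visit order: 6, 4, 0, 2, 7, 3, 1, 5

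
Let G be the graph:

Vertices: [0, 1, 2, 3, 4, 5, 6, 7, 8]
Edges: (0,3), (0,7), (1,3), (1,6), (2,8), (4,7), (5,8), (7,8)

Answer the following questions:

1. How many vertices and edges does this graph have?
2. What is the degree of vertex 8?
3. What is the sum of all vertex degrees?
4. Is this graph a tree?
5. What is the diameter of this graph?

Count: 9 vertices, 8 edges.
Vertex 8 has neighbors [2, 5, 7], degree = 3.
Handshaking lemma: 2 * 8 = 16.
A graph is a tree iff it is connected and has exactly n-1 edges. This graph is connected (all 9 vertices in one component) and has 9-1 = 8 edges. It is a tree.
Diameter (longest shortest path) = 6.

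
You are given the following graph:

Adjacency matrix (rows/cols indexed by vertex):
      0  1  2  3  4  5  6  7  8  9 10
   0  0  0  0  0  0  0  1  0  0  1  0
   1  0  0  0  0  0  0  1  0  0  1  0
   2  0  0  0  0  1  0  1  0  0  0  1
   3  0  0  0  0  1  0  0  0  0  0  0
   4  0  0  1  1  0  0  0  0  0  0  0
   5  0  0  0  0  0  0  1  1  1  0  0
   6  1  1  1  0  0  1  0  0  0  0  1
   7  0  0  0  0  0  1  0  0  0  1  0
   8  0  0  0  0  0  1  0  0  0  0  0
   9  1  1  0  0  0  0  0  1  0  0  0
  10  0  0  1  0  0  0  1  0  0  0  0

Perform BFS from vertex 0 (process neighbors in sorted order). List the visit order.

BFS from vertex 0 (neighbors processed in ascending order):
Visit order: 0, 6, 9, 1, 2, 5, 10, 7, 4, 8, 3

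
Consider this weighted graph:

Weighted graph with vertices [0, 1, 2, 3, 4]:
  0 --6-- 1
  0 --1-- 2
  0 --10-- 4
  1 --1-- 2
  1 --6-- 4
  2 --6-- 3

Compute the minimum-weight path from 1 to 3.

Using Dijkstra's algorithm from vertex 1:
Shortest path: 1 -> 2 -> 3
Total weight: 1 + 6 = 7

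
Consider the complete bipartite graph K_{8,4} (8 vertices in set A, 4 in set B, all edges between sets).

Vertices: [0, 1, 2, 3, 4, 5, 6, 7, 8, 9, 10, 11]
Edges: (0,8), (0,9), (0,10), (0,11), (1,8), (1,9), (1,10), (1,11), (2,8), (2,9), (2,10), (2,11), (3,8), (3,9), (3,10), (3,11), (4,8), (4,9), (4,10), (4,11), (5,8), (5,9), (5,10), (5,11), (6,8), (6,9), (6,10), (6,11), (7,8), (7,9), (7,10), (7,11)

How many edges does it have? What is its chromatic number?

K_{8,4} has 8 * 4 = 32 edges.
Bipartite graphs have chromatic number 2 (color each partition differently).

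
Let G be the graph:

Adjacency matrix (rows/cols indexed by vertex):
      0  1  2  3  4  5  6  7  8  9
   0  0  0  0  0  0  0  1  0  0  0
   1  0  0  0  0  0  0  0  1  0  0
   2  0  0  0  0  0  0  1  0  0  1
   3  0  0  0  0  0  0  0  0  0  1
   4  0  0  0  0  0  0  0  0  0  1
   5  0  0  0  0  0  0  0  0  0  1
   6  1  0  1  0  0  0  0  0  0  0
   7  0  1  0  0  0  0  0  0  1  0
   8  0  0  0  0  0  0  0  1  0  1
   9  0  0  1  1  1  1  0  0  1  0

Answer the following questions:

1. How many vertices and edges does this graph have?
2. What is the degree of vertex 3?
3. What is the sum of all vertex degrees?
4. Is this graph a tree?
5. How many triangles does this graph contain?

Count: 10 vertices, 9 edges.
Vertex 3 has neighbors [9], degree = 1.
Handshaking lemma: 2 * 9 = 18.
A graph is a tree iff it is connected and has exactly n-1 edges. This graph is connected (all 10 vertices in one component) and has 10-1 = 9 edges. It is a tree.
Number of triangles = 0.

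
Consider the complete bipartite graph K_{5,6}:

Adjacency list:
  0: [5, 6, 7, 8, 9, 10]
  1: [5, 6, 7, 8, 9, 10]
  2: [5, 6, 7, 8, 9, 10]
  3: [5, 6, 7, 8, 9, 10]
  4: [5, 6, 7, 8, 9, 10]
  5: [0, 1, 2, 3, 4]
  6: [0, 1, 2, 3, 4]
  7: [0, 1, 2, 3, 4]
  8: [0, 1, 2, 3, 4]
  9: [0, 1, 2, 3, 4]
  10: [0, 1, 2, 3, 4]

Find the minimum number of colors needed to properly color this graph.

K_{5,6} is bipartite: vertices split into two independent sets of size 5 and 6.
Color one set 0, the other 1. No adjacent vertices share a color.
Chromatic number = 2.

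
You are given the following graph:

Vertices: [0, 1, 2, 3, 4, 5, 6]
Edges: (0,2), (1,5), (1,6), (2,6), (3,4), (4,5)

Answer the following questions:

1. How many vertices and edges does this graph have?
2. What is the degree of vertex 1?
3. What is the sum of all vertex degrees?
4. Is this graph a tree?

Count: 7 vertices, 6 edges.
Vertex 1 has neighbors [5, 6], degree = 2.
Handshaking lemma: 2 * 6 = 12.
A graph is a tree iff it is connected and has exactly n-1 edges. This graph is connected (all 7 vertices in one component) and has 7-1 = 6 edges. It is a tree.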